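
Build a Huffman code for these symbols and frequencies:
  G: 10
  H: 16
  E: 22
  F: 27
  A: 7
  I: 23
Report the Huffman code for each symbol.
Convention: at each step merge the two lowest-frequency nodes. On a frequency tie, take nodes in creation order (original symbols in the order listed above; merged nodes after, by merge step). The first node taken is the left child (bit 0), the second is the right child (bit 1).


Huffman tree construction:
Step 1: Merge A(7) + G(10) = 17
Step 2: Merge H(16) + (A+G)(17) = 33
Step 3: Merge E(22) + I(23) = 45
Step 4: Merge F(27) + (H+(A+G))(33) = 60
Step 5: Merge (E+I)(45) + (F+(H+(A+G)))(60) = 105
Read each symbol's code off the tree from the root (left child = 0, right child = 1).

Codes:
  G: 1111 (length 4)
  H: 110 (length 3)
  E: 00 (length 2)
  F: 10 (length 2)
  A: 1110 (length 4)
  I: 01 (length 2)
Average code length: 260/105 = 2.4762 bits/symbol


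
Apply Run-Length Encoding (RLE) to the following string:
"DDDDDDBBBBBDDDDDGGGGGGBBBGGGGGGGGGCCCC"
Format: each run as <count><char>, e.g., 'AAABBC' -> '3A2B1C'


Scanning runs left to right:
  i=0: run of 'D' x 6 -> '6D'
  i=6: run of 'B' x 5 -> '5B'
  i=11: run of 'D' x 5 -> '5D'
  i=16: run of 'G' x 6 -> '6G'
  i=22: run of 'B' x 3 -> '3B'
  i=25: run of 'G' x 9 -> '9G'
  i=34: run of 'C' x 4 -> '4C'

RLE = 6D5B5D6G3B9G4C


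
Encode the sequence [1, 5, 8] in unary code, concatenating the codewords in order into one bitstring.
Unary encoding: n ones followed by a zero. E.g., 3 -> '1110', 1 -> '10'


Encode each number as n ones followed by a terminating 0:
  1 -> 10 (2 bits)
  5 -> 111110 (6 bits)
  8 -> 111111110 (9 bits)
Total length = 2 + 6 + 9 = 17 bits.

Unary([1, 5, 8]) = 10111110111111110 (17 bits)


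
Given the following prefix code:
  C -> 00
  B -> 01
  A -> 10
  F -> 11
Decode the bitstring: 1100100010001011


Decoding step by step:
Bits 11 -> F
Bits 00 -> C
Bits 10 -> A
Bits 00 -> C
Bits 10 -> A
Bits 00 -> C
Bits 10 -> A
Bits 11 -> F


Decoded message: FCACACAF


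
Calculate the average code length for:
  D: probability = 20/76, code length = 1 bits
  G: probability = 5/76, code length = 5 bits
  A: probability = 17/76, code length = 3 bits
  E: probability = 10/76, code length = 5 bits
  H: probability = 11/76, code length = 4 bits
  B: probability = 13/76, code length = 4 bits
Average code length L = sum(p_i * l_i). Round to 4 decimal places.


Weighted contributions p_i * l_i:
  D: (20/76) * 1 = 20/76
  G: (5/76) * 5 = 25/76
  A: (17/76) * 3 = 51/76
  E: (10/76) * 5 = 50/76
  H: (11/76) * 4 = 44/76
  B: (13/76) * 4 = 52/76
Sum = (20 + 25 + 51 + 50 + 44 + 52)/76 = 242/76

L = 242/76 = 3.1842 bits/symbol


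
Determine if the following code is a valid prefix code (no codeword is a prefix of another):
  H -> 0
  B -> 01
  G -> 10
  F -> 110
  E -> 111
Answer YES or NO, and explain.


Checking each pair (does one codeword prefix another?):
  H='0' vs B='01': prefix -- VIOLATION

NO -- this is NOT a valid prefix code. H (0) is a prefix of B (01).


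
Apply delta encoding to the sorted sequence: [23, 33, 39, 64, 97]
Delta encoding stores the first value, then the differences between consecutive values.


First value: 23
Deltas:
  33 - 23 = 10
  39 - 33 = 6
  64 - 39 = 25
  97 - 64 = 33


Delta encoded: [23, 10, 6, 25, 33]


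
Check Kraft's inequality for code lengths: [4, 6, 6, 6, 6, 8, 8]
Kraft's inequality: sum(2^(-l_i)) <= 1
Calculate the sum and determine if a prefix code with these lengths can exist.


Sum = 2^(-4) + 2^(-6) + 2^(-6) + 2^(-6) + 2^(-6) + 2^(-8) + 2^(-8)
    = 0.0625 + 0.015625 + 0.015625 + 0.015625 + 0.015625 + 0.00390625 + 0.00390625
    = 34/256 = 0.1328125
Since 0.1328125 <= 1, Kraft's inequality IS satisfied.
A prefix code with these lengths CAN exist.

Kraft sum = 0.1328125. Satisfied.


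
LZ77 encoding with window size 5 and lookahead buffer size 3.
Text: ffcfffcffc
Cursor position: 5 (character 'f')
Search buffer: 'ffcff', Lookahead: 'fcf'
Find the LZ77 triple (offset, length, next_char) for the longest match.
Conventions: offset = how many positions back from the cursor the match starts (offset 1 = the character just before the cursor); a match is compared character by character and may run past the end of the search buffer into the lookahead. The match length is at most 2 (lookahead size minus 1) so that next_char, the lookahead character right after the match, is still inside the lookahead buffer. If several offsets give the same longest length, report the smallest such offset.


Try each offset into the search buffer:
  offset=1 (pos 4, char 'f'): match length 1
  offset=2 (pos 3, char 'f'): match length 1
  offset=3 (pos 2, char 'c'): match length 0
  offset=4 (pos 1, char 'f'): match length 2
  offset=5 (pos 0, char 'f'): match length 1
Longest match has length 2 at offset 4.
next_char = character at position 5 + 2 = 7 -> 'f'

Best match: offset=4, length=2 (matching 'fc' starting at position 1)
LZ77 triple: (4, 2, 'f')


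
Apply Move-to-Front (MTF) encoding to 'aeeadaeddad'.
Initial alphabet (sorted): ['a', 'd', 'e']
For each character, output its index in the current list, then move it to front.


MTF encoding:
'a': index 0 in ['a', 'd', 'e'] -> ['a', 'd', 'e']
'e': index 2 in ['a', 'd', 'e'] -> ['e', 'a', 'd']
'e': index 0 in ['e', 'a', 'd'] -> ['e', 'a', 'd']
'a': index 1 in ['e', 'a', 'd'] -> ['a', 'e', 'd']
'd': index 2 in ['a', 'e', 'd'] -> ['d', 'a', 'e']
'a': index 1 in ['d', 'a', 'e'] -> ['a', 'd', 'e']
'e': index 2 in ['a', 'd', 'e'] -> ['e', 'a', 'd']
'd': index 2 in ['e', 'a', 'd'] -> ['d', 'e', 'a']
'd': index 0 in ['d', 'e', 'a'] -> ['d', 'e', 'a']
'a': index 2 in ['d', 'e', 'a'] -> ['a', 'd', 'e']
'd': index 1 in ['a', 'd', 'e'] -> ['d', 'a', 'e']


Output: [0, 2, 0, 1, 2, 1, 2, 2, 0, 2, 1]


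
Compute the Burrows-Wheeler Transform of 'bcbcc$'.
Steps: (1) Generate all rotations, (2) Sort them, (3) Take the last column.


Rotations (sorted):
  0: $bcbcc -> last char: c
  1: bcbcc$ -> last char: $
  2: bcc$bc -> last char: c
  3: c$bcbc -> last char: c
  4: cbcc$b -> last char: b
  5: cc$bcb -> last char: b


BWT = c$ccbb


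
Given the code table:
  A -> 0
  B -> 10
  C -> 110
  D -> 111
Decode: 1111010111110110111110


Decoding:
111 -> D
10 -> B
10 -> B
111 -> D
110 -> C
110 -> C
111 -> D
110 -> C


Result: DBBDCCDC


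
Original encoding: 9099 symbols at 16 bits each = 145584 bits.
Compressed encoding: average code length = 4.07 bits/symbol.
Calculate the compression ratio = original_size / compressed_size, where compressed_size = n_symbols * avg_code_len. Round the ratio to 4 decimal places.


original_size = n_symbols * orig_bits = 9099 * 16 = 145584 bits
compressed_size = n_symbols * avg_code_len = 9099 * 4.07 = 37032.93 bits
ratio = original_size / compressed_size = 145584 / 37032.93 = 3.9312

Compression ratio = 3.9312


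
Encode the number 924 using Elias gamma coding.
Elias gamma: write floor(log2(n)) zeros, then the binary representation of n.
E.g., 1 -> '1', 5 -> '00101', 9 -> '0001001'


num_bits = floor(log2(924)) + 1 = 10
leading_zeros = num_bits - 1 = 9
binary(924) = 1110011100

Elias gamma(924) = '000000000' + '1110011100' = 0000000001110011100 (19 bits)


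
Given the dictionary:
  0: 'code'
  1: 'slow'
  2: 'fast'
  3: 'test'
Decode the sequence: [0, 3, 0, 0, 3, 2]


Look up each index in the dictionary:
  0 -> 'code'
  3 -> 'test'
  0 -> 'code'
  0 -> 'code'
  3 -> 'test'
  2 -> 'fast'

Decoded: "code test code code test fast"


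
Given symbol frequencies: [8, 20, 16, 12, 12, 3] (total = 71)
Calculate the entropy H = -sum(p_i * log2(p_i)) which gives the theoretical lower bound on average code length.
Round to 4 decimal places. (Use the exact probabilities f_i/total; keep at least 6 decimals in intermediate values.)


Per-symbol terms -p_i * log2(p_i) with p_i = f_i/71:
  p = 8/71 = 0.112676: log2(p) = -3.149747, -p*log2(p) = 0.354901
  p = 20/71 = 0.281690: log2(p) = -1.827819, -p*log2(p) = 0.514879
  p = 16/71 = 0.225352: log2(p) = -2.149747, -p*log2(p) = 0.484450
  p = 12/71 = 0.169014: log2(p) = -2.564785, -p*log2(p) = 0.433485
  p = 12/71 = 0.169014: log2(p) = -2.564785, -p*log2(p) = 0.433485
  p = 3/71 = 0.042254: log2(p) = -4.564785, -p*log2(p) = 0.192878
H = 0.354901 + 0.514879 + 0.484450 + 0.433485 + 0.433485 + 0.192878 = 2.414078

H = 2.4141 bits/symbol


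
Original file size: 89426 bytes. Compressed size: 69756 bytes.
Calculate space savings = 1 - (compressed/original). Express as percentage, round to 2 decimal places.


ratio = compressed/original = 69756/89426 = 0.780042
savings = 1 - ratio = 1 - 0.780042 = 0.219958
as a percentage: 0.219958 * 100 = 22.0%

Space savings = 1 - 69756/89426 = 22.0%


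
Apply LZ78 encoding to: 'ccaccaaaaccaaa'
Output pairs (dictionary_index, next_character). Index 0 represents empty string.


LZ78 encoding steps:
Dictionary: {0: ''}
Step 1: w='' (idx 0), next='c' -> output (0, 'c'), add 'c' as idx 1
Step 2: w='c' (idx 1), next='a' -> output (1, 'a'), add 'ca' as idx 2
Step 3: w='c' (idx 1), next='c' -> output (1, 'c'), add 'cc' as idx 3
Step 4: w='' (idx 0), next='a' -> output (0, 'a'), add 'a' as idx 4
Step 5: w='a' (idx 4), next='a' -> output (4, 'a'), add 'aa' as idx 5
Step 6: w='a' (idx 4), next='c' -> output (4, 'c'), add 'ac' as idx 6
Step 7: w='ca' (idx 2), next='a' -> output (2, 'a'), add 'caa' as idx 7
Step 8: w='a' (idx 4), end of input -> output (4, '')


Encoded: [(0, 'c'), (1, 'a'), (1, 'c'), (0, 'a'), (4, 'a'), (4, 'c'), (2, 'a'), (4, '')]


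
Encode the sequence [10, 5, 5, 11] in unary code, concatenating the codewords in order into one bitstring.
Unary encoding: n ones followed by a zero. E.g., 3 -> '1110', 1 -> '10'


Encode each number as n ones followed by a terminating 0:
  10 -> 11111111110 (11 bits)
  5 -> 111110 (6 bits)
  5 -> 111110 (6 bits)
  11 -> 111111111110 (12 bits)
Total length = 11 + 6 + 6 + 12 = 35 bits.

Unary([10, 5, 5, 11]) = 11111111110111110111110111111111110 (35 bits)


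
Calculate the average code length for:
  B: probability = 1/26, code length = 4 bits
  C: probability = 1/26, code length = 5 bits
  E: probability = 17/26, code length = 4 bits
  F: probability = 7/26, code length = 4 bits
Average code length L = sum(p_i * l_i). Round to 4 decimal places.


Weighted contributions p_i * l_i:
  B: (1/26) * 4 = 4/26
  C: (1/26) * 5 = 5/26
  E: (17/26) * 4 = 68/26
  F: (7/26) * 4 = 28/26
Sum = (4 + 5 + 68 + 28)/26 = 105/26

L = 105/26 = 4.0385 bits/symbol


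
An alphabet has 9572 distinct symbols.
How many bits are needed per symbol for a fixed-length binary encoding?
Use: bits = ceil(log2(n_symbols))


log2(9572) = 13.2246
Bracket: 2^13 = 8192 < 9572 <= 2^14 = 16384
So ceil(log2(9572)) = 14

bits = ceil(log2(9572)) = ceil(13.2246) = 14 bits


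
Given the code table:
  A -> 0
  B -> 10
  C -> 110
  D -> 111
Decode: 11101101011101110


Decoding:
111 -> D
0 -> A
110 -> C
10 -> B
111 -> D
0 -> A
111 -> D
0 -> A


Result: DACBDADA


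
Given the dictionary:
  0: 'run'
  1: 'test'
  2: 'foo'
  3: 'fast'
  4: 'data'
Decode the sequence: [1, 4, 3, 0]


Look up each index in the dictionary:
  1 -> 'test'
  4 -> 'data'
  3 -> 'fast'
  0 -> 'run'

Decoded: "test data fast run"


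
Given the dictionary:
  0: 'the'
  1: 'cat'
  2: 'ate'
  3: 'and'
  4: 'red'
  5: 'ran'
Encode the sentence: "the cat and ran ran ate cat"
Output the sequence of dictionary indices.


Look up each word in the dictionary:
  'the' -> 0
  'cat' -> 1
  'and' -> 3
  'ran' -> 5
  'ran' -> 5
  'ate' -> 2
  'cat' -> 1

Encoded: [0, 1, 3, 5, 5, 2, 1]


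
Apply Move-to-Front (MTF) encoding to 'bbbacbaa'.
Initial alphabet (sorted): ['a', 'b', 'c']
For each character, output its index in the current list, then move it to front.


MTF encoding:
'b': index 1 in ['a', 'b', 'c'] -> ['b', 'a', 'c']
'b': index 0 in ['b', 'a', 'c'] -> ['b', 'a', 'c']
'b': index 0 in ['b', 'a', 'c'] -> ['b', 'a', 'c']
'a': index 1 in ['b', 'a', 'c'] -> ['a', 'b', 'c']
'c': index 2 in ['a', 'b', 'c'] -> ['c', 'a', 'b']
'b': index 2 in ['c', 'a', 'b'] -> ['b', 'c', 'a']
'a': index 2 in ['b', 'c', 'a'] -> ['a', 'b', 'c']
'a': index 0 in ['a', 'b', 'c'] -> ['a', 'b', 'c']


Output: [1, 0, 0, 1, 2, 2, 2, 0]


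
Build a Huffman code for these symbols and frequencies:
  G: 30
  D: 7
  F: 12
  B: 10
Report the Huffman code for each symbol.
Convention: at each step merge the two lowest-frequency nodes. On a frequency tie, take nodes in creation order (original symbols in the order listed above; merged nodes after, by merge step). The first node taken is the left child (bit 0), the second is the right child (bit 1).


Huffman tree construction:
Step 1: Merge D(7) + B(10) = 17
Step 2: Merge F(12) + (D+B)(17) = 29
Step 3: Merge (F+(D+B))(29) + G(30) = 59
Read each symbol's code off the tree from the root (left child = 0, right child = 1).

Codes:
  G: 1 (length 1)
  D: 010 (length 3)
  F: 00 (length 2)
  B: 011 (length 3)
Average code length: 105/59 = 1.7797 bits/symbol


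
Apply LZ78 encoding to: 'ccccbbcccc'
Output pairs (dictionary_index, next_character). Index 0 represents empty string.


LZ78 encoding steps:
Dictionary: {0: ''}
Step 1: w='' (idx 0), next='c' -> output (0, 'c'), add 'c' as idx 1
Step 2: w='c' (idx 1), next='c' -> output (1, 'c'), add 'cc' as idx 2
Step 3: w='c' (idx 1), next='b' -> output (1, 'b'), add 'cb' as idx 3
Step 4: w='' (idx 0), next='b' -> output (0, 'b'), add 'b' as idx 4
Step 5: w='cc' (idx 2), next='c' -> output (2, 'c'), add 'ccc' as idx 5
Step 6: w='c' (idx 1), end of input -> output (1, '')


Encoded: [(0, 'c'), (1, 'c'), (1, 'b'), (0, 'b'), (2, 'c'), (1, '')]


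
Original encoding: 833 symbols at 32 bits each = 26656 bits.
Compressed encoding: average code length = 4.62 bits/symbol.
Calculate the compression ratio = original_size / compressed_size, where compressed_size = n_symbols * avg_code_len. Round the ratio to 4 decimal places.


original_size = n_symbols * orig_bits = 833 * 32 = 26656 bits
compressed_size = n_symbols * avg_code_len = 833 * 4.62 = 3848.46 bits
ratio = original_size / compressed_size = 26656 / 3848.46 = 6.9264

Compression ratio = 6.9264


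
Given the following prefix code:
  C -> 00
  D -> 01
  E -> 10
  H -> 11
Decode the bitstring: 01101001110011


Decoding step by step:
Bits 01 -> D
Bits 10 -> E
Bits 10 -> E
Bits 01 -> D
Bits 11 -> H
Bits 00 -> C
Bits 11 -> H


Decoded message: DEEDHCH


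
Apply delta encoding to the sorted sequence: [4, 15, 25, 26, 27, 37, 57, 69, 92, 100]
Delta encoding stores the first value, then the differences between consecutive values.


First value: 4
Deltas:
  15 - 4 = 11
  25 - 15 = 10
  26 - 25 = 1
  27 - 26 = 1
  37 - 27 = 10
  57 - 37 = 20
  69 - 57 = 12
  92 - 69 = 23
  100 - 92 = 8


Delta encoded: [4, 11, 10, 1, 1, 10, 20, 12, 23, 8]


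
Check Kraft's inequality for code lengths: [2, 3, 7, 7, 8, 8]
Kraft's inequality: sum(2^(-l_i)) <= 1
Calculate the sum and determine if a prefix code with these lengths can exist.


Sum = 2^(-2) + 2^(-3) + 2^(-7) + 2^(-7) + 2^(-8) + 2^(-8)
    = 0.25 + 0.125 + 0.0078125 + 0.0078125 + 0.00390625 + 0.00390625
    = 102/256 = 0.3984375
Since 0.3984375 <= 1, Kraft's inequality IS satisfied.
A prefix code with these lengths CAN exist.

Kraft sum = 0.3984375. Satisfied.


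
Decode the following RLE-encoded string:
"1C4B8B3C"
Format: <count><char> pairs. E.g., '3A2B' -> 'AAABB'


Expanding each <count><char> pair:
  1C -> 'C'
  4B -> 'BBBB'
  8B -> 'BBBBBBBB'
  3C -> 'CCC'

Decoded = CBBBBBBBBBBBBCCC


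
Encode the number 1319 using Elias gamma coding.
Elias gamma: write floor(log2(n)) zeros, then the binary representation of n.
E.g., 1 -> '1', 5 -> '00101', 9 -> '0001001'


num_bits = floor(log2(1319)) + 1 = 11
leading_zeros = num_bits - 1 = 10
binary(1319) = 10100100111

Elias gamma(1319) = '0000000000' + '10100100111' = 000000000010100100111 (21 bits)


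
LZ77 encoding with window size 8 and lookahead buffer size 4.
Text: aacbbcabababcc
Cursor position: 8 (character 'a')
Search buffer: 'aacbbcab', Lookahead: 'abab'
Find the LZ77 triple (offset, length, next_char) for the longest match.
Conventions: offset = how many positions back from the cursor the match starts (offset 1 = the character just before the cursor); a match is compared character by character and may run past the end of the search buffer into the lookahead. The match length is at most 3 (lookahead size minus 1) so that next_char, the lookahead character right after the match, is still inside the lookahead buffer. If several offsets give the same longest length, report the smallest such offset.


Try each offset into the search buffer:
  offset=1 (pos 7, char 'b'): match length 0
  offset=2 (pos 6, char 'a'): match length 3
  offset=3 (pos 5, char 'c'): match length 0
  offset=4 (pos 4, char 'b'): match length 0
  offset=5 (pos 3, char 'b'): match length 0
  offset=6 (pos 2, char 'c'): match length 0
  offset=7 (pos 1, char 'a'): match length 1
  offset=8 (pos 0, char 'a'): match length 1
Longest match has length 3 at offset 2.
next_char = character at position 8 + 3 = 11 -> 'b'

Best match: offset=2, length=3 (matching 'aba' starting at position 6)
LZ77 triple: (2, 3, 'b')


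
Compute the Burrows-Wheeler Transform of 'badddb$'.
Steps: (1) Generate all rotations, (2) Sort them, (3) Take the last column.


Rotations (sorted):
  0: $badddb -> last char: b
  1: adddb$b -> last char: b
  2: b$baddd -> last char: d
  3: badddb$ -> last char: $
  4: db$badd -> last char: d
  5: ddb$bad -> last char: d
  6: dddb$ba -> last char: a


BWT = bbd$dda


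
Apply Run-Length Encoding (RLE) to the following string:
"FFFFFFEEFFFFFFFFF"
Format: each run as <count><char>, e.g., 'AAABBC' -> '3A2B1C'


Scanning runs left to right:
  i=0: run of 'F' x 6 -> '6F'
  i=6: run of 'E' x 2 -> '2E'
  i=8: run of 'F' x 9 -> '9F'

RLE = 6F2E9F


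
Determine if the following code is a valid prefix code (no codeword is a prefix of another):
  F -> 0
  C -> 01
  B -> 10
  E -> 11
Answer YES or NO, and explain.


Checking each pair (does one codeword prefix another?):
  F='0' vs C='01': prefix -- VIOLATION

NO -- this is NOT a valid prefix code. F (0) is a prefix of C (01).


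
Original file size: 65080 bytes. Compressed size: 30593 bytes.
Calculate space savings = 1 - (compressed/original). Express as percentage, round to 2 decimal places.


ratio = compressed/original = 30593/65080 = 0.470083
savings = 1 - ratio = 1 - 0.470083 = 0.529917
as a percentage: 0.529917 * 100 = 52.99%

Space savings = 1 - 30593/65080 = 52.99%


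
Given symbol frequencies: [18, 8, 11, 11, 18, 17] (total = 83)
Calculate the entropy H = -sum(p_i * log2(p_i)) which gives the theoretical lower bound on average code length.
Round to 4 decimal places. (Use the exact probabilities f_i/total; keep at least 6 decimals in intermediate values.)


Per-symbol terms -p_i * log2(p_i) with p_i = f_i/83:
  p = 18/83 = 0.216867: log2(p) = -2.205114, -p*log2(p) = 0.478218
  p = 8/83 = 0.096386: log2(p) = -3.375039, -p*log2(p) = 0.325305
  p = 11/83 = 0.132530: log2(p) = -2.915608, -p*log2(p) = 0.386406
  p = 11/83 = 0.132530: log2(p) = -2.915608, -p*log2(p) = 0.386406
  p = 18/83 = 0.216867: log2(p) = -2.205114, -p*log2(p) = 0.478218
  p = 17/83 = 0.204819: log2(p) = -2.287577, -p*log2(p) = 0.468540
H = 0.478218 + 0.325305 + 0.386406 + 0.386406 + 0.478218 + 0.468540 = 2.523093

H = 2.5231 bits/symbol


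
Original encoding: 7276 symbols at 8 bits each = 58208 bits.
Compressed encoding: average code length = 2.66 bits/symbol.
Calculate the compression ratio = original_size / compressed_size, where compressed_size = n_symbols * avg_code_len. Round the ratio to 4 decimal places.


original_size = n_symbols * orig_bits = 7276 * 8 = 58208 bits
compressed_size = n_symbols * avg_code_len = 7276 * 2.66 = 19354.16 bits
ratio = original_size / compressed_size = 58208 / 19354.16 = 3.0075

Compression ratio = 3.0075


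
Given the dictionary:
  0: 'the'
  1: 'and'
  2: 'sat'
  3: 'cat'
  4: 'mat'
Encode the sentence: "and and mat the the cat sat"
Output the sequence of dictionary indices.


Look up each word in the dictionary:
  'and' -> 1
  'and' -> 1
  'mat' -> 4
  'the' -> 0
  'the' -> 0
  'cat' -> 3
  'sat' -> 2

Encoded: [1, 1, 4, 0, 0, 3, 2]


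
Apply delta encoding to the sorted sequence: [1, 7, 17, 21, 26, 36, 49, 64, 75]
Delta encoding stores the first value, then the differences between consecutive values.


First value: 1
Deltas:
  7 - 1 = 6
  17 - 7 = 10
  21 - 17 = 4
  26 - 21 = 5
  36 - 26 = 10
  49 - 36 = 13
  64 - 49 = 15
  75 - 64 = 11


Delta encoded: [1, 6, 10, 4, 5, 10, 13, 15, 11]


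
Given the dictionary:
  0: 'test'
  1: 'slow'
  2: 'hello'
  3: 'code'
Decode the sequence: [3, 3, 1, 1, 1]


Look up each index in the dictionary:
  3 -> 'code'
  3 -> 'code'
  1 -> 'slow'
  1 -> 'slow'
  1 -> 'slow'

Decoded: "code code slow slow slow"


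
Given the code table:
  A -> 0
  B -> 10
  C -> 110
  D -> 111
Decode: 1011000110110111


Decoding:
10 -> B
110 -> C
0 -> A
0 -> A
110 -> C
110 -> C
111 -> D


Result: BCAACCD


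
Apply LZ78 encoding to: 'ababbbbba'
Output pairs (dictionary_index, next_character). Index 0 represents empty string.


LZ78 encoding steps:
Dictionary: {0: ''}
Step 1: w='' (idx 0), next='a' -> output (0, 'a'), add 'a' as idx 1
Step 2: w='' (idx 0), next='b' -> output (0, 'b'), add 'b' as idx 2
Step 3: w='a' (idx 1), next='b' -> output (1, 'b'), add 'ab' as idx 3
Step 4: w='b' (idx 2), next='b' -> output (2, 'b'), add 'bb' as idx 4
Step 5: w='bb' (idx 4), next='a' -> output (4, 'a'), add 'bba' as idx 5


Encoded: [(0, 'a'), (0, 'b'), (1, 'b'), (2, 'b'), (4, 'a')]


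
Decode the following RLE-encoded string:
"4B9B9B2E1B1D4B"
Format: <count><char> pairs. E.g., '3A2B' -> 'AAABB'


Expanding each <count><char> pair:
  4B -> 'BBBB'
  9B -> 'BBBBBBBBB'
  9B -> 'BBBBBBBBB'
  2E -> 'EE'
  1B -> 'B'
  1D -> 'D'
  4B -> 'BBBB'

Decoded = BBBBBBBBBBBBBBBBBBBBBBEEBDBBBB


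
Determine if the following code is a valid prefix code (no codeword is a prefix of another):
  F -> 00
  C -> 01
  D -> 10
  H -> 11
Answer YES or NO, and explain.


Checking each pair (does one codeword prefix another?):
  F='00' vs C='01': no prefix
  F='00' vs D='10': no prefix
  F='00' vs H='11': no prefix
  C='01' vs F='00': no prefix
  C='01' vs D='10': no prefix
  C='01' vs H='11': no prefix
  D='10' vs F='00': no prefix
  D='10' vs C='01': no prefix
  D='10' vs H='11': no prefix
  H='11' vs F='00': no prefix
  H='11' vs C='01': no prefix
  H='11' vs D='10': no prefix
No violation found over all pairs.

YES -- this is a valid prefix code. No codeword is a prefix of any other codeword.


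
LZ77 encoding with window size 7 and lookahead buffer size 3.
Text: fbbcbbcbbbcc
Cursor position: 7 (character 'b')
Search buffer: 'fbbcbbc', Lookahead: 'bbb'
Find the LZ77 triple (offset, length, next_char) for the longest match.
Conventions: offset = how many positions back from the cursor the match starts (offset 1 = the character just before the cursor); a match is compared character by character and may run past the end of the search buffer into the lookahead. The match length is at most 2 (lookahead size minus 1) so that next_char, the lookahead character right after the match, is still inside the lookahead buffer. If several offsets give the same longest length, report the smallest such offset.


Try each offset into the search buffer:
  offset=1 (pos 6, char 'c'): match length 0
  offset=2 (pos 5, char 'b'): match length 1
  offset=3 (pos 4, char 'b'): match length 2
  offset=4 (pos 3, char 'c'): match length 0
  offset=5 (pos 2, char 'b'): match length 1
  offset=6 (pos 1, char 'b'): match length 2
  offset=7 (pos 0, char 'f'): match length 0
Longest match has length 2, found at offsets 3, 6; take the smallest, offset 3.
next_char = character at position 7 + 2 = 9 -> 'b'

Best match: offset=3, length=2 (matching 'bb' starting at position 4)
LZ77 triple: (3, 2, 'b')


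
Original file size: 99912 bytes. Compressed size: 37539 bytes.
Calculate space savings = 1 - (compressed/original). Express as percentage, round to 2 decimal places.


ratio = compressed/original = 37539/99912 = 0.375721
savings = 1 - ratio = 1 - 0.375721 = 0.624279
as a percentage: 0.624279 * 100 = 62.43%

Space savings = 1 - 37539/99912 = 62.43%


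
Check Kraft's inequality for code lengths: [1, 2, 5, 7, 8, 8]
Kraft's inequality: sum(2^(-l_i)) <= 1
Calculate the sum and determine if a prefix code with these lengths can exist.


Sum = 2^(-1) + 2^(-2) + 2^(-5) + 2^(-7) + 2^(-8) + 2^(-8)
    = 0.5 + 0.25 + 0.03125 + 0.0078125 + 0.00390625 + 0.00390625
    = 204/256 = 0.796875
Since 0.796875 <= 1, Kraft's inequality IS satisfied.
A prefix code with these lengths CAN exist.

Kraft sum = 0.796875. Satisfied.


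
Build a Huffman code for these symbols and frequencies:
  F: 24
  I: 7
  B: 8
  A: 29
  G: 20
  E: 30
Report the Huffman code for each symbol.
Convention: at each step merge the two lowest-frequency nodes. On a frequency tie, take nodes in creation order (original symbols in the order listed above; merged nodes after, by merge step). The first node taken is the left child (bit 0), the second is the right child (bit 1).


Huffman tree construction:
Step 1: Merge I(7) + B(8) = 15
Step 2: Merge (I+B)(15) + G(20) = 35
Step 3: Merge F(24) + A(29) = 53
Step 4: Merge E(30) + ((I+B)+G)(35) = 65
Step 5: Merge (F+A)(53) + (E+((I+B)+G))(65) = 118
Read each symbol's code off the tree from the root (left child = 0, right child = 1).

Codes:
  F: 00 (length 2)
  I: 1100 (length 4)
  B: 1101 (length 4)
  A: 01 (length 2)
  G: 111 (length 3)
  E: 10 (length 2)
Average code length: 286/118 = 2.4237 bits/symbol


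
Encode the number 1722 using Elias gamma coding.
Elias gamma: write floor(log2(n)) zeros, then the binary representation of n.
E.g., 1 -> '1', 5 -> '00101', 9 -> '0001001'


num_bits = floor(log2(1722)) + 1 = 11
leading_zeros = num_bits - 1 = 10
binary(1722) = 11010111010

Elias gamma(1722) = '0000000000' + '11010111010' = 000000000011010111010 (21 bits)


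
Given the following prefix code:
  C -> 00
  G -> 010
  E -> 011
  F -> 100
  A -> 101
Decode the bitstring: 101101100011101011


Decoding step by step:
Bits 101 -> A
Bits 101 -> A
Bits 100 -> F
Bits 011 -> E
Bits 101 -> A
Bits 011 -> E


Decoded message: AAFEAE


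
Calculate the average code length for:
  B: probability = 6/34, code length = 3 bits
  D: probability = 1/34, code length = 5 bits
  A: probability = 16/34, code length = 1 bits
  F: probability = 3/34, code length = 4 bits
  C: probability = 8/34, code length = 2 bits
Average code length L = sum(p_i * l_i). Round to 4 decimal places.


Weighted contributions p_i * l_i:
  B: (6/34) * 3 = 18/34
  D: (1/34) * 5 = 5/34
  A: (16/34) * 1 = 16/34
  F: (3/34) * 4 = 12/34
  C: (8/34) * 2 = 16/34
Sum = (18 + 5 + 16 + 12 + 16)/34 = 67/34

L = 67/34 = 1.9706 bits/symbol


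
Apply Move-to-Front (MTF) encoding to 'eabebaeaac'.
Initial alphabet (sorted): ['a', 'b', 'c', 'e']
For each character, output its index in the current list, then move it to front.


MTF encoding:
'e': index 3 in ['a', 'b', 'c', 'e'] -> ['e', 'a', 'b', 'c']
'a': index 1 in ['e', 'a', 'b', 'c'] -> ['a', 'e', 'b', 'c']
'b': index 2 in ['a', 'e', 'b', 'c'] -> ['b', 'a', 'e', 'c']
'e': index 2 in ['b', 'a', 'e', 'c'] -> ['e', 'b', 'a', 'c']
'b': index 1 in ['e', 'b', 'a', 'c'] -> ['b', 'e', 'a', 'c']
'a': index 2 in ['b', 'e', 'a', 'c'] -> ['a', 'b', 'e', 'c']
'e': index 2 in ['a', 'b', 'e', 'c'] -> ['e', 'a', 'b', 'c']
'a': index 1 in ['e', 'a', 'b', 'c'] -> ['a', 'e', 'b', 'c']
'a': index 0 in ['a', 'e', 'b', 'c'] -> ['a', 'e', 'b', 'c']
'c': index 3 in ['a', 'e', 'b', 'c'] -> ['c', 'a', 'e', 'b']


Output: [3, 1, 2, 2, 1, 2, 2, 1, 0, 3]


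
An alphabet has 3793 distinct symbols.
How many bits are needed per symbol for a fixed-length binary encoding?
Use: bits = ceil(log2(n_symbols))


log2(3793) = 11.8891
Bracket: 2^11 = 2048 < 3793 <= 2^12 = 4096
So ceil(log2(3793)) = 12

bits = ceil(log2(3793)) = ceil(11.8891) = 12 bits


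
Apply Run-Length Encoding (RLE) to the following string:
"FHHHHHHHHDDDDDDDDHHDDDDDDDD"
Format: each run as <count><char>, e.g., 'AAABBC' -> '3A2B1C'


Scanning runs left to right:
  i=0: run of 'F' x 1 -> '1F'
  i=1: run of 'H' x 8 -> '8H'
  i=9: run of 'D' x 8 -> '8D'
  i=17: run of 'H' x 2 -> '2H'
  i=19: run of 'D' x 8 -> '8D'

RLE = 1F8H8D2H8D


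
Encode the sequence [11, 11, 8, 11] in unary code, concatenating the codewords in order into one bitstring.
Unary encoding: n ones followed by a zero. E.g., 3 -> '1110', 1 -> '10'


Encode each number as n ones followed by a terminating 0:
  11 -> 111111111110 (12 bits)
  11 -> 111111111110 (12 bits)
  8 -> 111111110 (9 bits)
  11 -> 111111111110 (12 bits)
Total length = 12 + 12 + 9 + 12 = 45 bits.

Unary([11, 11, 8, 11]) = 111111111110111111111110111111110111111111110 (45 bits)


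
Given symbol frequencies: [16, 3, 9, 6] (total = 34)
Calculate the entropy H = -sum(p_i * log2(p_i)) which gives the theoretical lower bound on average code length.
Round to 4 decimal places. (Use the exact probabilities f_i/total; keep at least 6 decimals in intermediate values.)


Per-symbol terms -p_i * log2(p_i) with p_i = f_i/34:
  p = 16/34 = 0.470588: log2(p) = -1.087463, -p*log2(p) = 0.511747
  p = 3/34 = 0.088235: log2(p) = -3.502500, -p*log2(p) = 0.309044
  p = 9/34 = 0.264706: log2(p) = -1.917538, -p*log2(p) = 0.507584
  p = 6/34 = 0.176471: log2(p) = -2.502500, -p*log2(p) = 0.441618
H = 0.511747 + 0.309044 + 0.507584 + 0.441618 = 1.769993

H = 1.77 bits/symbol


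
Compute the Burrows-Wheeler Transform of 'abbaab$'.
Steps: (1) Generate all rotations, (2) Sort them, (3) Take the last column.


Rotations (sorted):
  0: $abbaab -> last char: b
  1: aab$abb -> last char: b
  2: ab$abba -> last char: a
  3: abbaab$ -> last char: $
  4: b$abbaa -> last char: a
  5: baab$ab -> last char: b
  6: bbaab$a -> last char: a


BWT = bba$aba


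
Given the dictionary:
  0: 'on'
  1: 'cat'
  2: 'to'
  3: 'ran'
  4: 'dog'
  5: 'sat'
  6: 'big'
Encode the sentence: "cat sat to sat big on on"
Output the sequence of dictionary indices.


Look up each word in the dictionary:
  'cat' -> 1
  'sat' -> 5
  'to' -> 2
  'sat' -> 5
  'big' -> 6
  'on' -> 0
  'on' -> 0

Encoded: [1, 5, 2, 5, 6, 0, 0]


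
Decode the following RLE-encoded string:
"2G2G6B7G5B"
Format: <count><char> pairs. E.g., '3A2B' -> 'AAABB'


Expanding each <count><char> pair:
  2G -> 'GG'
  2G -> 'GG'
  6B -> 'BBBBBB'
  7G -> 'GGGGGGG'
  5B -> 'BBBBB'

Decoded = GGGGBBBBBBGGGGGGGBBBBB


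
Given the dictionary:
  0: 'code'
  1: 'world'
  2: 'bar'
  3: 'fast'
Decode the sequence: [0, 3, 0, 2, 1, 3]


Look up each index in the dictionary:
  0 -> 'code'
  3 -> 'fast'
  0 -> 'code'
  2 -> 'bar'
  1 -> 'world'
  3 -> 'fast'

Decoded: "code fast code bar world fast"


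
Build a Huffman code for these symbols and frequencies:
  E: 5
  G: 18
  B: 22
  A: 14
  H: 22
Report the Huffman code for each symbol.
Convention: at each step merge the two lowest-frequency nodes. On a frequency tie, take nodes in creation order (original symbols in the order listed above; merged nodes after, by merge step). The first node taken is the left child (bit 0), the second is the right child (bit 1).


Huffman tree construction:
Step 1: Merge E(5) + A(14) = 19
Step 2: Merge G(18) + (E+A)(19) = 37
Step 3: Merge B(22) + H(22) = 44
Step 4: Merge (G+(E+A))(37) + (B+H)(44) = 81
Read each symbol's code off the tree from the root (left child = 0, right child = 1).

Codes:
  E: 010 (length 3)
  G: 00 (length 2)
  B: 10 (length 2)
  A: 011 (length 3)
  H: 11 (length 2)
Average code length: 181/81 = 2.2346 bits/symbol


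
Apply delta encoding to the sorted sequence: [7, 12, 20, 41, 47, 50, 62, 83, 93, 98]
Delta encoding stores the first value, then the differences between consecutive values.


First value: 7
Deltas:
  12 - 7 = 5
  20 - 12 = 8
  41 - 20 = 21
  47 - 41 = 6
  50 - 47 = 3
  62 - 50 = 12
  83 - 62 = 21
  93 - 83 = 10
  98 - 93 = 5


Delta encoded: [7, 5, 8, 21, 6, 3, 12, 21, 10, 5]


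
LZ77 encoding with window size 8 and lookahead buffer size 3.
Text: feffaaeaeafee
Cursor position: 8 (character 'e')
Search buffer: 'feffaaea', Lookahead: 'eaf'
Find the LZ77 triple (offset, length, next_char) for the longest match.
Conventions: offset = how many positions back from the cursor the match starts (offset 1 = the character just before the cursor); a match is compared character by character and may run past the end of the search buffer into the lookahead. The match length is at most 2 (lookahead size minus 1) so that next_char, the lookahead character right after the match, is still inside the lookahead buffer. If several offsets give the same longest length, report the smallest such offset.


Try each offset into the search buffer:
  offset=1 (pos 7, char 'a'): match length 0
  offset=2 (pos 6, char 'e'): match length 2
  offset=3 (pos 5, char 'a'): match length 0
  offset=4 (pos 4, char 'a'): match length 0
  offset=5 (pos 3, char 'f'): match length 0
  offset=6 (pos 2, char 'f'): match length 0
  offset=7 (pos 1, char 'e'): match length 1
  offset=8 (pos 0, char 'f'): match length 0
Longest match has length 2 at offset 2.
next_char = character at position 8 + 2 = 10 -> 'f'

Best match: offset=2, length=2 (matching 'ea' starting at position 6)
LZ77 triple: (2, 2, 'f')


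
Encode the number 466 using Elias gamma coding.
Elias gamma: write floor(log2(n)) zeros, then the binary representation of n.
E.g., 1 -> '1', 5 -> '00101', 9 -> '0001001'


num_bits = floor(log2(466)) + 1 = 9
leading_zeros = num_bits - 1 = 8
binary(466) = 111010010

Elias gamma(466) = '00000000' + '111010010' = 00000000111010010 (17 bits)


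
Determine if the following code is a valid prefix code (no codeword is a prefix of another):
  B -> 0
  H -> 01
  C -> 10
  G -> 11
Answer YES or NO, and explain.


Checking each pair (does one codeword prefix another?):
  B='0' vs H='01': prefix -- VIOLATION

NO -- this is NOT a valid prefix code. B (0) is a prefix of H (01).


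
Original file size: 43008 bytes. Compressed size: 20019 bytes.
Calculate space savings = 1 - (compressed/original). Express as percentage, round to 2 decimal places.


ratio = compressed/original = 20019/43008 = 0.465472
savings = 1 - ratio = 1 - 0.465472 = 0.534528
as a percentage: 0.534528 * 100 = 53.45%

Space savings = 1 - 20019/43008 = 53.45%


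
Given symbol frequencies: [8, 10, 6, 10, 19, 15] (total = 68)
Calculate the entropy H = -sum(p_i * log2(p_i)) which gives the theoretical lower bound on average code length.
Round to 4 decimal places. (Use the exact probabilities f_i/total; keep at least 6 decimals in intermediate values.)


Per-symbol terms -p_i * log2(p_i) with p_i = f_i/68:
  p = 8/68 = 0.117647: log2(p) = -3.087463, -p*log2(p) = 0.363231
  p = 10/68 = 0.147059: log2(p) = -2.765535, -p*log2(p) = 0.406696
  p = 6/68 = 0.088235: log2(p) = -3.502500, -p*log2(p) = 0.309044
  p = 10/68 = 0.147059: log2(p) = -2.765535, -p*log2(p) = 0.406696
  p = 19/68 = 0.279412: log2(p) = -1.839535, -p*log2(p) = 0.513988
  p = 15/68 = 0.220588: log2(p) = -2.180572, -p*log2(p) = 0.481009
H = 0.363231 + 0.406696 + 0.309044 + 0.406696 + 0.513988 + 0.481009 = 2.480664

H = 2.4807 bits/symbol


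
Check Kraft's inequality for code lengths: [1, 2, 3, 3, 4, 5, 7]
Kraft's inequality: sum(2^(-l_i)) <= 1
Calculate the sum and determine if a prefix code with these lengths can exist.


Sum = 2^(-1) + 2^(-2) + 2^(-3) + 2^(-3) + 2^(-4) + 2^(-5) + 2^(-7)
    = 0.5 + 0.25 + 0.125 + 0.125 + 0.0625 + 0.03125 + 0.0078125
    = 141/128 = 1.1015625
Since 1.1015625 > 1, Kraft's inequality is NOT satisfied.
A prefix code with these lengths CANNOT exist.

Kraft sum = 1.1015625. Not satisfied.


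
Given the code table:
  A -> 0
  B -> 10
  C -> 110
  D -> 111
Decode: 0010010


Decoding:
0 -> A
0 -> A
10 -> B
0 -> A
10 -> B


Result: AABAB


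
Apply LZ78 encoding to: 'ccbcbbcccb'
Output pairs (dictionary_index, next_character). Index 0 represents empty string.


LZ78 encoding steps:
Dictionary: {0: ''}
Step 1: w='' (idx 0), next='c' -> output (0, 'c'), add 'c' as idx 1
Step 2: w='c' (idx 1), next='b' -> output (1, 'b'), add 'cb' as idx 2
Step 3: w='cb' (idx 2), next='b' -> output (2, 'b'), add 'cbb' as idx 3
Step 4: w='c' (idx 1), next='c' -> output (1, 'c'), add 'cc' as idx 4
Step 5: w='cb' (idx 2), end of input -> output (2, '')


Encoded: [(0, 'c'), (1, 'b'), (2, 'b'), (1, 'c'), (2, '')]


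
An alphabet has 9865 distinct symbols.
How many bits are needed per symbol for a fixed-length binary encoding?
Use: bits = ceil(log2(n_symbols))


log2(9865) = 13.2681
Bracket: 2^13 = 8192 < 9865 <= 2^14 = 16384
So ceil(log2(9865)) = 14

bits = ceil(log2(9865)) = ceil(13.2681) = 14 bits


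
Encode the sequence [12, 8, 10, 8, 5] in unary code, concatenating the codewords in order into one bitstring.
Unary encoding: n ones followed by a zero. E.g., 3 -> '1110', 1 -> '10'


Encode each number as n ones followed by a terminating 0:
  12 -> 1111111111110 (13 bits)
  8 -> 111111110 (9 bits)
  10 -> 11111111110 (11 bits)
  8 -> 111111110 (9 bits)
  5 -> 111110 (6 bits)
Total length = 13 + 9 + 11 + 9 + 6 = 48 bits.

Unary([12, 8, 10, 8, 5]) = 111111111111011111111011111111110111111110111110 (48 bits)


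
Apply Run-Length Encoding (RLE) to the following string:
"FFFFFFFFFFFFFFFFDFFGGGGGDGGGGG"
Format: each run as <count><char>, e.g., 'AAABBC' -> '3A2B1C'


Scanning runs left to right:
  i=0: run of 'F' x 16 -> '16F'
  i=16: run of 'D' x 1 -> '1D'
  i=17: run of 'F' x 2 -> '2F'
  i=19: run of 'G' x 5 -> '5G'
  i=24: run of 'D' x 1 -> '1D'
  i=25: run of 'G' x 5 -> '5G'

RLE = 16F1D2F5G1D5G


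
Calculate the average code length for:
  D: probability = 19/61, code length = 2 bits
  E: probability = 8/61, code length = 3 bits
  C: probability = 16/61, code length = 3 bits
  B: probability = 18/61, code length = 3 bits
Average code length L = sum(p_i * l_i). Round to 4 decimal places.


Weighted contributions p_i * l_i:
  D: (19/61) * 2 = 38/61
  E: (8/61) * 3 = 24/61
  C: (16/61) * 3 = 48/61
  B: (18/61) * 3 = 54/61
Sum = (38 + 24 + 48 + 54)/61 = 164/61

L = 164/61 = 2.6885 bits/symbol


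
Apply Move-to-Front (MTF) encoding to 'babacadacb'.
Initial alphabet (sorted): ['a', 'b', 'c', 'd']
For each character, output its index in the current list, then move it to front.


MTF encoding:
'b': index 1 in ['a', 'b', 'c', 'd'] -> ['b', 'a', 'c', 'd']
'a': index 1 in ['b', 'a', 'c', 'd'] -> ['a', 'b', 'c', 'd']
'b': index 1 in ['a', 'b', 'c', 'd'] -> ['b', 'a', 'c', 'd']
'a': index 1 in ['b', 'a', 'c', 'd'] -> ['a', 'b', 'c', 'd']
'c': index 2 in ['a', 'b', 'c', 'd'] -> ['c', 'a', 'b', 'd']
'a': index 1 in ['c', 'a', 'b', 'd'] -> ['a', 'c', 'b', 'd']
'd': index 3 in ['a', 'c', 'b', 'd'] -> ['d', 'a', 'c', 'b']
'a': index 1 in ['d', 'a', 'c', 'b'] -> ['a', 'd', 'c', 'b']
'c': index 2 in ['a', 'd', 'c', 'b'] -> ['c', 'a', 'd', 'b']
'b': index 3 in ['c', 'a', 'd', 'b'] -> ['b', 'c', 'a', 'd']


Output: [1, 1, 1, 1, 2, 1, 3, 1, 2, 3]


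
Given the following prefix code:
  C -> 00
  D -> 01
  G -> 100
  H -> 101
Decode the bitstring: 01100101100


Decoding step by step:
Bits 01 -> D
Bits 100 -> G
Bits 101 -> H
Bits 100 -> G


Decoded message: DGHG


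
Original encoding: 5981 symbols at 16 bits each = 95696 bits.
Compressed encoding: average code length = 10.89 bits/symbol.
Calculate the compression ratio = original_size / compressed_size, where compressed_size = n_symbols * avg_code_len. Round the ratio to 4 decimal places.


original_size = n_symbols * orig_bits = 5981 * 16 = 95696 bits
compressed_size = n_symbols * avg_code_len = 5981 * 10.89 = 65133.09 bits
ratio = original_size / compressed_size = 95696 / 65133.09 = 1.4692

Compression ratio = 1.4692


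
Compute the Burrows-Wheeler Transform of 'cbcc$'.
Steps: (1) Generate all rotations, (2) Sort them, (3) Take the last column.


Rotations (sorted):
  0: $cbcc -> last char: c
  1: bcc$c -> last char: c
  2: c$cbc -> last char: c
  3: cbcc$ -> last char: $
  4: cc$cb -> last char: b


BWT = ccc$b
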